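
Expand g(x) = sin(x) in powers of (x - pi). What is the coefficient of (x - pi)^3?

1/6

g(pi) = 0
g′(pi) = -1
g′′(pi) = 0
g′′′(pi) = 1
So c_3 = g′′′(pi)/3! = 1/6.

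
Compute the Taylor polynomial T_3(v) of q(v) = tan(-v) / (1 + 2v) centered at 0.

Expand each factor separately, then convolve coefficients.
q(0) = 0
q′(0) = -1
q′′(0) = 4
q′′′(0) = -26

-13*v^3/3 + 2*v^2 - v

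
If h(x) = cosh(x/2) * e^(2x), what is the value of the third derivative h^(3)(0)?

Take the Cauchy product of the two expansions.
From the series, [x^3] h = 19/12; multiply by 3! = 6 to get 19/2.

19/2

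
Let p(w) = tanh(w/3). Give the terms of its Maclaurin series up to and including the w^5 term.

2*w^5/3645 - w^3/81 + w/3

[w^0] = 0;  [w^1] = 1/3;  [w^2] = 0;  [w^3] = -1/81;  [w^4] = 0;  [w^5] = 2/3645.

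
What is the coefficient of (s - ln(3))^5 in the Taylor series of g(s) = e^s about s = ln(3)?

1/40

Apply the Taylor formula c_k = f^(k)(a)/k!.
[(s - ln(3))^0] = 3;  [(s - ln(3))^1] = 3;  [(s - ln(3))^2] = 3/2;  [(s - ln(3))^3] = 1/2;  [(s - ln(3))^4] = 1/8;  [(s - ln(3))^5] = 1/40.
So c_5 = g^(5)(ln(3))/5! = 1/40.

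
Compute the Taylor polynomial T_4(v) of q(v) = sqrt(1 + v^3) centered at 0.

q(0) = 1
q′(0) = 0
q′′(0) = 0
q′′′(0) = 3
q^(4)(0) = 0
Then c_k = q^(k)(0)/k! gives each Taylor coefficient.

v^3/2 + 1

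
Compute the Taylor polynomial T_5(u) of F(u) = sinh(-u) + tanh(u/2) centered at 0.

-u^5/240 - 5*u^3/24 - u/2

Combine the two series term by term.
F(0) = 0
F′(0) = -1/2
F′′(0) = 0
F′′′(0) = -5/4
F^(4)(0) = 0
F^(5)(0) = -1/2
The Taylor polynomial is Σ F^(k)(0)/k! · u^k.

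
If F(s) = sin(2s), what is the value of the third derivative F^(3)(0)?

The coefficient of s^3 in the expansion is -4/3, so F′′′(0) = 3! * (-4/3) = -8.

-8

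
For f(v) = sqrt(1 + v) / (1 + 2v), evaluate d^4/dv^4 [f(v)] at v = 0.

Multiply the two series term by term and collect like powers.
The coefficient of v^4 in the expansion is 1451/128, so f^(4)(0) = 4! * (1451/128) = 4353/16.

4353/16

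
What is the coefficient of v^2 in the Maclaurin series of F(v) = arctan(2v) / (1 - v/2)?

1

Expand each factor separately, then convolve coefficients.
F(0) = 0
F′(0) = 2
F′′(0) = 2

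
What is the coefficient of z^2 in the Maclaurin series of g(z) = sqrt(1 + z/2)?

-1/32

g(0) = 1
g′(0) = 1/4
g′′(0) = -1/16
The Taylor polynomial is Σ g^(k)(0)/k! · z^k.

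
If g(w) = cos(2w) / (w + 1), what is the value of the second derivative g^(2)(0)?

Multiply the numerator's expansion by the denominator's geometric series.
The coefficient of w^2 in the expansion is -1, so g′′(0) = 2! * (-1) = -2.

-2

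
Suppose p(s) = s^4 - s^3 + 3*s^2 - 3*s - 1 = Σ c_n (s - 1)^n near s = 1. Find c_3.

3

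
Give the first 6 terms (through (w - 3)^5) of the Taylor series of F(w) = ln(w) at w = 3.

(w - 3)^5/1215 - (w - 3)^4/324 + (w - 3)^3/81 - (w - 3)^2/18 + (w - 3)/3 + ln(3)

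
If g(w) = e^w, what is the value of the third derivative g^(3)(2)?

e^(2)

From the series, [(w - 2)^3] g = e^(2)/6; multiply by 3! = 6 to get e^(2).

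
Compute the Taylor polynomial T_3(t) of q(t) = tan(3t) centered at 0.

[t^0] = 0;  [t^1] = 3;  [t^2] = 0;  [t^3] = 9.

9*t^3 + 3*t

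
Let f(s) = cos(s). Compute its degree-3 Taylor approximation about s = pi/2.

(s - pi/2)^3/6 - (s - pi/2)

Use the known series and substitute for the argument.
[(s - pi/2)^0] = 0;  [(s - pi/2)^1] = -1;  [(s - pi/2)^2] = 0;  [(s - pi/2)^3] = 1/6.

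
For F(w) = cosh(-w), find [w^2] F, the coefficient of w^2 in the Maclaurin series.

1/2

F(0) = 1
F′(0) = 0
F′′(0) = 1
The Taylor polynomial is Σ F^(k)(0)/k! · w^k.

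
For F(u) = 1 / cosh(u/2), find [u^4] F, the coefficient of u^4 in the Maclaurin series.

Write the quotient as an unknown series and match coefficients against numerator = denominator · series.
F(0) = 1
F′(0) = 0
F′′(0) = -1/4
F′′′(0) = 0
F^(4)(0) = 5/16
So c_4 = F^(4)(0)/4! = 5/384.

5/384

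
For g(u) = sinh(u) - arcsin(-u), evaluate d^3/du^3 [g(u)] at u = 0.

2

Expand each term separately and add.
The coefficient of u^3 in the expansion is 1/3, so g′′′(0) = 3! * (1/3) = 2.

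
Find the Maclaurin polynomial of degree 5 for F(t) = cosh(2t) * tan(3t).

262*t^5/5 + 15*t^3 + 3*t

Take the Cauchy product of the two expansions.
F(0) = 0
F′(0) = 3
F′′(0) = 0
F′′′(0) = 90
F^(4)(0) = 0
F^(5)(0) = 6288
Then c_k = F^(k)(0)/k! gives each Taylor coefficient.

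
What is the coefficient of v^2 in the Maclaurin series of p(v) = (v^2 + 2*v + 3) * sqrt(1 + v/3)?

Distribute the polynomial across the series and collect like powers.
p(0) = 3
p′(0) = 5/2
p′′(0) = 31/12
Dividing each by k! gives the coefficients c_0, ..., c_2.

31/24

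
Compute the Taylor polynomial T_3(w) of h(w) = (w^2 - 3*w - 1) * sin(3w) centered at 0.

Shift and add copies of the series according to the polynomial's terms.
h(0) = 0
h′(0) = -3
h′′(0) = -18
h′′′(0) = 45

15*w^3/2 - 9*w^2 - 3*w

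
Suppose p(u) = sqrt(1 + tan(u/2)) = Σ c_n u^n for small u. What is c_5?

Compose series: expand the inner function first, then feed it into the outer expansion.
[u^0] = 1;  [u^1] = 1/4;  [u^2] = -1/32;  [u^3] = 11/384;  [u^4] = -47/6144;  [u^5] = 601/122880.

601/122880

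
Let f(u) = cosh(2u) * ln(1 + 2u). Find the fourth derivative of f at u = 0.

Write out both Maclaurin series and multiply, keeping only the needed powers.
The coefficient of u^4 in the expansion is -8, so f^(4)(0) = 4! * (-8) = -192.

-192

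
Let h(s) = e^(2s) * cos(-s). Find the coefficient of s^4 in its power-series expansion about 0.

Expand each factor separately, then convolve coefficients.
[s^0] = 1;  [s^1] = 2;  [s^2] = 3/2;  [s^3] = 1/3;  [s^4] = -7/24.
So c_4 = h^(4)(0)/4! = -7/24.

-7/24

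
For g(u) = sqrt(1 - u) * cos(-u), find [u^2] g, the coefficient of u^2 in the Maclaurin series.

Take the Cauchy product of the two expansions.
g(0) = 1
g′(0) = -1/2
g′′(0) = -5/4
The Taylor polynomial is Σ g^(k)(0)/k! · u^k.

-5/8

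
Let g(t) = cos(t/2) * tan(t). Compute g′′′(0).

Multiply the two series term by term and collect like powers.
The coefficient of t^3 in the expansion is 5/24, so g′′′(0) = 3! * (5/24) = 5/4.

5/4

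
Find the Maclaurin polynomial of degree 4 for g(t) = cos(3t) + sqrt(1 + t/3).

34987*t^4/10368 + t^3/432 - 325*t^2/72 + t/6 + 2

Combine the two series term by term.
g(0) = 2
g′(0) = 1/6
g′′(0) = -325/36
g′′′(0) = 1/72
g^(4)(0) = 34987/432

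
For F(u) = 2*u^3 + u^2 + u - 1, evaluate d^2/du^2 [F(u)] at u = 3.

38

From the series, [(u - 3)^2] F = 19; multiply by 2! = 2 to get 38.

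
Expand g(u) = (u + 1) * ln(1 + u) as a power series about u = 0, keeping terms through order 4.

Shift and add copies of the series according to the polynomial's terms.
g(0) = 0
g′(0) = 1
g′′(0) = 1
g′′′(0) = -1
g^(4)(0) = 2

u^4/12 - u^3/6 + u^2/2 + u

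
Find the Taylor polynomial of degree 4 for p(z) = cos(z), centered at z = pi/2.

(z - pi/2)^3/6 - (z - pi/2)

p(pi/2) = 0
p′(pi/2) = -1
p′′(pi/2) = 0
p′′′(pi/2) = 1
p^(4)(pi/2) = 0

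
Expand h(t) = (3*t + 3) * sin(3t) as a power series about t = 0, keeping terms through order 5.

Shift and add copies of the series according to the polynomial's terms.
h(0) = 0
h′(0) = 9
h′′(0) = 18
h′′′(0) = -81
h^(4)(0) = -324
h^(5)(0) = 729
The Taylor polynomial is Σ h^(k)(0)/k! · t^k.

243*t^5/40 - 27*t^4/2 - 27*t^3/2 + 9*t^2 + 9*t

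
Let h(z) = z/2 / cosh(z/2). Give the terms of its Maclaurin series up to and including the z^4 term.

Write the quotient as an unknown series and match coefficients against numerator = denominator · series.

-z^3/16 + z/2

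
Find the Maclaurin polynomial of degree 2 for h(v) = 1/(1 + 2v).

4*v^2 - 2*v + 1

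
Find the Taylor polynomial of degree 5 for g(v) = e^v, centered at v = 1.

e*(v - 1)^5/120 + e*(v - 1)^4/24 + e*(v - 1)^3/6 + e*(v - 1)^2/2 + e*(v - 1) + e

Apply the Taylor formula c_k = f^(k)(a)/k!.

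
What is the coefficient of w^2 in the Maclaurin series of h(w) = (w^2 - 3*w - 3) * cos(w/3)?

Multiply each power in the prefactor through the base expansion.
h(0) = -3
h′(0) = -3
h′′(0) = 7/3
So c_2 = h′′(0)/2! = 7/6.

7/6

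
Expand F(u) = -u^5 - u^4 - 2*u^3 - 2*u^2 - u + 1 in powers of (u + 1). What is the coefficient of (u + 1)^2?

8

Compute the successive derivatives at the expansion point and divide by k!.
F(-1) = 2
F′(-1) = -4
F′′(-1) = 16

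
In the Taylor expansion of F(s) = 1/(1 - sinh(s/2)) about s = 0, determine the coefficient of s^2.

1/4

Let u equal the inner series; expand the outer function in u and truncate.
F(0) = 1
F′(0) = 1/2
F′′(0) = 1/2
So c_2 = F′′(0)/2! = 1/4.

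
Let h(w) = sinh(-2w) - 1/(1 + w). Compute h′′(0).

-2

Expand each term separately and add.
The coefficient of w^2 in the expansion is -1, so h′′(0) = 2! * (-1) = -2.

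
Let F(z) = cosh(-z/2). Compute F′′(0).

From the series, [z^2] F = 1/8; multiply by 2! = 2 to get 1/4.

1/4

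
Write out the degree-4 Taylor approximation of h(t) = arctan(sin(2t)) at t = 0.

Let u equal the inner series; expand the outer function in u and truncate.
h(0) = 0
h′(0) = 2
h′′(0) = 0
h′′′(0) = -24
h^(4)(0) = 0

-4*t^3 + 2*t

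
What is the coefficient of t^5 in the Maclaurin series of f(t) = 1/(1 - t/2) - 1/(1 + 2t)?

Add the two expansions coefficient-wise.
f(0) = 0
f′(0) = 5/2
f′′(0) = -15/2
f′′′(0) = 195/4
f^(4)(0) = -765/2
f^(5)(0) = 15375/4

1025/32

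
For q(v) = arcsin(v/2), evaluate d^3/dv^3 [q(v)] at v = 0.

1/8

From the series, [v^3] q = 1/48; multiply by 3! = 6 to get 1/8.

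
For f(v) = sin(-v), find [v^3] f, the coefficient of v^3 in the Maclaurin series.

1/6

c_3 = f′′′(0)/3! = 1/6.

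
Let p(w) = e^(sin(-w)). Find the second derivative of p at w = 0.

1

Let u equal the inner series; expand the outer function in u and truncate.
From the series, [w^2] p = 1/2; multiply by 2! = 2 to get 1.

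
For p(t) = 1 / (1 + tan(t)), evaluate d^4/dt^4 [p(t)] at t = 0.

40

Expand as Σ (-1)^k u^k with u equal to the inner function's series.
The coefficient of t^4 in the expansion is 5/3, so p^(4)(0) = 4! * (5/3) = 40.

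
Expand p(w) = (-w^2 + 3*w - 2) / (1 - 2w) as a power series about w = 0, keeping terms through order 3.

-6*w^3 - 3*w^2 - w - 2

Multiply each power in the prefactor through the base expansion.
[w^0] = -2;  [w^1] = -1;  [w^2] = -3;  [w^3] = -6.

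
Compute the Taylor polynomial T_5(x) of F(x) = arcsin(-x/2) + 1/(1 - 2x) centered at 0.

40957*x^5/1280 + 16*x^4 + 383*x^3/48 + 4*x^2 + 3*x/2 + 1

Combine the two series term by term.
F(0) = 1
F′(0) = 3/2
F′′(0) = 8
F′′′(0) = 383/8
F^(4)(0) = 384
F^(5)(0) = 122871/32
Then c_k = F^(k)(0)/k! gives each Taylor coefficient.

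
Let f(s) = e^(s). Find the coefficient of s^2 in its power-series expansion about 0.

1/2

Apply the Taylor formula c_k = f^(k)(a)/k!.
[s^0] = 1;  [s^1] = 1;  [s^2] = 1/2.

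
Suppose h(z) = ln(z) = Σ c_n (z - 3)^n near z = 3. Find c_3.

1/81

Compute the successive derivatives at the expansion point and divide by k!.
[(z - 3)^0] = ln(3);  [(z - 3)^1] = 1/3;  [(z - 3)^2] = -1/18;  [(z - 3)^3] = 1/81.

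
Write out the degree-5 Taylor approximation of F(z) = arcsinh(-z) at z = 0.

-3*z^5/40 + z^3/6 - z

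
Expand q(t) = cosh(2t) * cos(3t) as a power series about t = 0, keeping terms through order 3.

1 - 5*t^2/2

Multiply the two series term by term and collect like powers.
[t^0] = 1;  [t^1] = 0;  [t^2] = -5/2;  [t^3] = 0.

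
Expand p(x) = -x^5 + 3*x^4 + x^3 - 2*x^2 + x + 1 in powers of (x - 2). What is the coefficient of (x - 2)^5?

p(2) = 19
p′(2) = 21
p′′(2) = -8
p′′′(2) = -90
p^(4)(2) = -168
p^(5)(2) = -120
So c_5 = p^(5)(2)/5! = -1.

-1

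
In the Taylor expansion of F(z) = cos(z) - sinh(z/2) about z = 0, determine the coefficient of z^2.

-1/2

Add the two expansions coefficient-wise.
F(0) = 1
F′(0) = -1/2
F′′(0) = -1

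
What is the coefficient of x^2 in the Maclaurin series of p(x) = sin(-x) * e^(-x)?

Write out both Maclaurin series and multiply, keeping only the needed powers.
p(0) = 0
p′(0) = -1
p′′(0) = 2

1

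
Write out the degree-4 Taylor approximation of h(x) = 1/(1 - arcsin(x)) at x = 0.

4*x^4/3 + 7*x^3/6 + x^2 + x + 1

Compose series: expand the inner function first, then feed it into the outer expansion.
h(0) = 1
h′(0) = 1
h′′(0) = 2
h′′′(0) = 7
h^(4)(0) = 32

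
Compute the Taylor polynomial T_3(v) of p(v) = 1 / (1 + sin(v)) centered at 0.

Expand as Σ (-1)^k u^k with u equal to the inner function's series.
p(0) = 1
p′(0) = -1
p′′(0) = 2
p′′′(0) = -5
Dividing each by k! gives the coefficients c_0, ..., c_3.

-5*v^3/6 + v^2 - v + 1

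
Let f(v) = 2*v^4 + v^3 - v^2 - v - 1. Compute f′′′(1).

54

Differentiate repeatedly and evaluate at the center.
The coefficient of (v - 1)^3 in the expansion is 9, so f′′′(1) = 3! * (9) = 54.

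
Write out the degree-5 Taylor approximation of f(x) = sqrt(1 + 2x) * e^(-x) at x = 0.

Take the Cauchy product of the two expansions.
f(0) = 1
f′(0) = 0
f′′(0) = -2
f′′′(0) = 8
f^(4)(0) = -36
f^(5)(0) = 224

28*x^5/15 - 3*x^4/2 + 4*x^3/3 - x^2 + 1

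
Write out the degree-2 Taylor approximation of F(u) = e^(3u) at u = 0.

9*u^2/2 + 3*u + 1

F(0) = 1
F′(0) = 3
F′′(0) = 9
Then c_k = F^(k)(0)/k! gives each Taylor coefficient.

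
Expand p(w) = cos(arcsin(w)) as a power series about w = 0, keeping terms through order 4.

Compose series: expand the inner function first, then feed it into the outer expansion.
[w^0] = 1;  [w^1] = 0;  [w^2] = -1/2;  [w^3] = 0;  [w^4] = -1/8.

-w^4/8 - w^2/2 + 1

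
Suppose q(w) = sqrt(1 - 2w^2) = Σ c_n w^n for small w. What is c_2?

-1

[w^0] = 1;  [w^1] = 0;  [w^2] = -1.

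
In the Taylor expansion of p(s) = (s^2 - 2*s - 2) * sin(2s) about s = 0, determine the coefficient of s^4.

Shift and add copies of the series according to the polynomial's terms.
p(0) = 0
p′(0) = -4
p′′(0) = -8
p′′′(0) = 28
p^(4)(0) = 64
So c_4 = p^(4)(0)/4! = 8/3.

8/3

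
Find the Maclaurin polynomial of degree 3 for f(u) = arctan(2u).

Compute the successive derivatives at the expansion point and divide by k!.
f(0) = 0
f′(0) = 2
f′′(0) = 0
f′′′(0) = -16
Then c_k = f^(k)(0)/k! gives each Taylor coefficient.

-8*u^3/3 + 2*u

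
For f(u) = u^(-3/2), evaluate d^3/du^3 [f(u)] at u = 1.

From the series, [(u - 1)^3] f = -35/16; multiply by 3! = 6 to get -105/8.

-105/8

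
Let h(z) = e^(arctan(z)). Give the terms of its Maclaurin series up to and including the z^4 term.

Let u equal the inner series; expand the outer function in u and truncate.
h(0) = 1
h′(0) = 1
h′′(0) = 1
h′′′(0) = -1
h^(4)(0) = -7
The Taylor polynomial is Σ h^(k)(0)/k! · z^k.

-7*z^4/24 - z^3/6 + z^2/2 + z + 1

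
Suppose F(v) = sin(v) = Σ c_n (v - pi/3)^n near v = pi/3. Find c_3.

[(v - pi/3)^0] = sqrt(3)/2;  [(v - pi/3)^1] = 1/2;  [(v - pi/3)^2] = -sqrt(3)/4;  [(v - pi/3)^3] = -1/12.

-1/12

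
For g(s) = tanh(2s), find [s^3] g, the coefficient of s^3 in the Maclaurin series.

-8/3

g(0) = 0
g′(0) = 2
g′′(0) = 0
g′′′(0) = -16
Then c_k = g^(k)(0)/k! gives each Taylor coefficient.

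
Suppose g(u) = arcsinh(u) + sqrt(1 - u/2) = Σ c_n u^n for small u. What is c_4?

Expand each term separately and add.
g(0) = 1
g′(0) = 3/4
g′′(0) = -1/16
g′′′(0) = -67/64
g^(4)(0) = -15/256

-5/2048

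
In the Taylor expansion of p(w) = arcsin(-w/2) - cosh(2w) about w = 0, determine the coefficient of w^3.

-1/48

Expand each term separately and add.
[w^0] = -1;  [w^1] = -1/2;  [w^2] = -2;  [w^3] = -1/48.
So c_3 = p′′′(0)/3! = -1/48.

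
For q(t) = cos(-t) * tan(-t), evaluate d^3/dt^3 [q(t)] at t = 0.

Expand each factor separately, then convolve coefficients.
The coefficient of t^3 in the expansion is 1/6, so q′′′(0) = 3! * (1/6) = 1.

1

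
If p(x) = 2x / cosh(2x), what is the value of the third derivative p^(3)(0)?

Invert the denominator's series and multiply.
The coefficient of x^3 in the expansion is -4, so p′′′(0) = 3! * (-4) = -24.

-24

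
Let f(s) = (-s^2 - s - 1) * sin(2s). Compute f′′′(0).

Multiply each power in the prefactor through the base expansion.
The coefficient of s^3 in the expansion is -2/3, so f′′′(0) = 3! * (-2/3) = -4.

-4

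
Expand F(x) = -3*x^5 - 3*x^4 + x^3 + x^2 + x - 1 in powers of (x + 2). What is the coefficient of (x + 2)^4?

27

Compute the successive derivatives at the expansion point and divide by k!.
F(-2) = 41
F′(-2) = -135
F′′(-2) = 326
F′′′(-2) = -570
F^(4)(-2) = 648
The Taylor polynomial is Σ F^(k)(-2)/k! · (x + 2)^k.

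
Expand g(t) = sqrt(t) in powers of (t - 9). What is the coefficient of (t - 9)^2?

-1/216

g(9) = 3
g′(9) = 1/6
g′′(9) = -1/108
So c_2 = g′′(9)/2! = -1/216.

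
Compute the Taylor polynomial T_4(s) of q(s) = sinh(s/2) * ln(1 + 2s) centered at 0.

11*s^4/8 - s^3 + s^2

Write out both Maclaurin series and multiply, keeping only the needed powers.
[s^0] = 0;  [s^1] = 0;  [s^2] = 1;  [s^3] = -1;  [s^4] = 11/8.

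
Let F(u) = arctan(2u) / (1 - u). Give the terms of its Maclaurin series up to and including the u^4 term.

Expand 1/(denominator) as a geometric series and multiply by the numerator's series.
F(0) = 0
F′(0) = 2
F′′(0) = 4
F′′′(0) = -4
F^(4)(0) = -16

-2*u^4/3 - 2*u^3/3 + 2*u^2 + 2*u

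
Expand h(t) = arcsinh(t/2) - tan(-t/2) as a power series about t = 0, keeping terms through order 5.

Expand each term separately and add.
h(0) = 0
h′(0) = 1
h′′(0) = 0
h′′′(0) = 1/8
h^(4)(0) = 0
h^(5)(0) = 25/32
Then c_k = h^(k)(0)/k! gives each Taylor coefficient.

5*t^5/768 + t^3/48 + t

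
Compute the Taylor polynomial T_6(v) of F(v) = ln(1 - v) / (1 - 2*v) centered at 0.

Multiply the numerator's expansion by the denominator's geometric series.
F(0) = 0
F′(0) = -1
F′′(0) = -5
F′′′(0) = -32
F^(4)(0) = -262
F^(5)(0) = -2644
F^(6)(0) = -31848
The Taylor polynomial is Σ F^(k)(0)/k! · v^k.

-1327*v^6/30 - 661*v^5/30 - 131*v^4/12 - 16*v^3/3 - 5*v^2/2 - v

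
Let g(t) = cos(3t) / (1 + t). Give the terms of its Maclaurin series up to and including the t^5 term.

Take the Cauchy product of the two expansions.
g(0) = 1
g′(0) = -1
g′′(0) = -7
g′′′(0) = 21
g^(4)(0) = -3
g^(5)(0) = 15

t^5/8 - t^4/8 + 7*t^3/2 - 7*t^2/2 - t + 1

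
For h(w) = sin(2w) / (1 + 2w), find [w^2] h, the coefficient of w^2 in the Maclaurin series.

Expand each factor separately, then convolve coefficients.
h(0) = 0
h′(0) = 2
h′′(0) = -8
So c_2 = h′′(0)/2! = -4.

-4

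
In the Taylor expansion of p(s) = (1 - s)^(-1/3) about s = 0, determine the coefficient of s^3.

p(0) = 1
p′(0) = 1/3
p′′(0) = 4/9
p′′′(0) = 28/27
Then c_k = p^(k)(0)/k! gives each Taylor coefficient.

14/81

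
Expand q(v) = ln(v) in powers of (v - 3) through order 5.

(v - 3)^5/1215 - (v - 3)^4/324 + (v - 3)^3/81 - (v - 3)^2/18 + (v - 3)/3 + ln(3)

q(3) = ln(3)
q′(3) = 1/3
q′′(3) = -1/9
q′′′(3) = 2/27
q^(4)(3) = -2/27
q^(5)(3) = 8/81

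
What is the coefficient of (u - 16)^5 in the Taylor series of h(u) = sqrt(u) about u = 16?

[(u - 16)^0] = 4;  [(u - 16)^1] = 1/8;  [(u - 16)^2] = -1/512;  [(u - 16)^3] = 1/16384;  [(u - 16)^4] = -5/2097152;  [(u - 16)^5] = 7/67108864.
So c_5 = h^(5)(16)/5! = 7/67108864.

7/67108864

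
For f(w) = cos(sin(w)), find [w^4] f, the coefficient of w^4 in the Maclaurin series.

Let u equal the inner series; expand the outer function in u and truncate.
f(0) = 1
f′(0) = 0
f′′(0) = -1
f′′′(0) = 0
f^(4)(0) = 5

5/24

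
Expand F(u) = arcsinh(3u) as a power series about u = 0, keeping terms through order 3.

-9*u^3/2 + 3*u

F(0) = 0
F′(0) = 3
F′′(0) = 0
F′′′(0) = -27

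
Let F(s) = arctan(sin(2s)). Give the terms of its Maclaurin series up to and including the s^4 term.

-4*s^3 + 2*s

Substitute the inner expansion into the outer series and collect powers.
[s^0] = 0;  [s^1] = 2;  [s^2] = 0;  [s^3] = -4;  [s^4] = 0.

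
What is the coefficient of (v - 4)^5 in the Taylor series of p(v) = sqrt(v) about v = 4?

7/131072

Use the known series and substitute for the argument.
p(4) = 2
p′(4) = 1/4
p′′(4) = -1/32
p′′′(4) = 3/256
p^(4)(4) = -15/2048
p^(5)(4) = 105/16384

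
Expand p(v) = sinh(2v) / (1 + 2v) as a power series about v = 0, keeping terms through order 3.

Multiply the two series term by term and collect like powers.
p(0) = 0
p′(0) = 2
p′′(0) = -8
p′′′(0) = 56

28*v^3/3 - 4*v^2 + 2*v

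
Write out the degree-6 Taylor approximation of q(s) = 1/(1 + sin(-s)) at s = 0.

Plug the Maclaurin series of the inner function into that of the outer and collect terms.
q(0) = 1
q′(0) = 1
q′′(0) = 2
q′′′(0) = 5
q^(4)(0) = 16
q^(5)(0) = 61
q^(6)(0) = 272

17*s^6/45 + 61*s^5/120 + 2*s^4/3 + 5*s^3/6 + s^2 + s + 1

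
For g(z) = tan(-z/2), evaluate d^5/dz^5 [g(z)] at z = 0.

-1/2

Use the known series and substitute for the argument.
From the series, [z^5] g = -1/240; multiply by 5! = 120 to get -1/2.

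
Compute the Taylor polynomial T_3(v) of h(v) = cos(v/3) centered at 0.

h(0) = 1
h′(0) = 0
h′′(0) = -1/9
h′′′(0) = 0

1 - v^2/18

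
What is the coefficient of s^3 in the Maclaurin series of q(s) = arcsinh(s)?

-1/6

q(0) = 0
q′(0) = 1
q′′(0) = 0
q′′′(0) = -1
So c_3 = q′′′(0)/3! = -1/6.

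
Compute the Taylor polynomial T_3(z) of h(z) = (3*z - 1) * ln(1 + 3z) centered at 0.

Shift and add copies of the series according to the polynomial's terms.
[z^0] = 0;  [z^1] = -3;  [z^2] = 27/2;  [z^3] = -45/2.

-45*z^3/2 + 27*z^2/2 - 3*z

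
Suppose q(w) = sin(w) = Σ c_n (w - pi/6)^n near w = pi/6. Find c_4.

Differentiate repeatedly and evaluate at the center.
So c_4 = q^(4)(pi/6)/4! = 1/48.

1/48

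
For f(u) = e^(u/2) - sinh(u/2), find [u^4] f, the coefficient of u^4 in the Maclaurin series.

Add the two expansions coefficient-wise.
f(0) = 1
f′(0) = 0
f′′(0) = 1/4
f′′′(0) = 0
f^(4)(0) = 1/16
The Taylor polynomial is Σ f^(k)(0)/k! · u^k.

1/384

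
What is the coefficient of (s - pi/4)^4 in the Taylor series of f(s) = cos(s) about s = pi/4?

sqrt(2)/48

Differentiate repeatedly and evaluate at the center.
[(s - pi/4)^0] = sqrt(2)/2;  [(s - pi/4)^1] = -sqrt(2)/2;  [(s - pi/4)^2] = -sqrt(2)/4;  [(s - pi/4)^3] = sqrt(2)/12;  [(s - pi/4)^4] = sqrt(2)/48.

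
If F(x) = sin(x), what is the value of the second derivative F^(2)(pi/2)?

Differentiate repeatedly and evaluate at the center.
The coefficient of (x - pi/2)^2 in the expansion is -1/2, so F′′(pi/2) = 2! * (-1/2) = -1.

-1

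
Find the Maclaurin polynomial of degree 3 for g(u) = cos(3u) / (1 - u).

-7*u^3/2 - 7*u^2/2 + u + 1

Multiply the two series term by term and collect like powers.
g(0) = 1
g′(0) = 1
g′′(0) = -7
g′′′(0) = -21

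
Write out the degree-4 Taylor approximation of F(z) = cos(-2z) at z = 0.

Apply the Taylor formula c_k = f^(k)(a)/k!.

2*z^4/3 - 2*z^2 + 1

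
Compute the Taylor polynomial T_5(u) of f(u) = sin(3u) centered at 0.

81*u^5/40 - 9*u^3/2 + 3*u

Compute the successive derivatives at the expansion point and divide by k!.
f(0) = 0
f′(0) = 3
f′′(0) = 0
f′′′(0) = -27
f^(4)(0) = 0
f^(5)(0) = 243
The Taylor polynomial is Σ f^(k)(0)/k! · u^k.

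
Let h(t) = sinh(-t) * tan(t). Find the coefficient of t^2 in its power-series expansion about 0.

Write out both Maclaurin series and multiply, keeping only the needed powers.
[t^0] = 0;  [t^1] = 0;  [t^2] = -1.
So c_2 = h′′(0)/2! = -1.

-1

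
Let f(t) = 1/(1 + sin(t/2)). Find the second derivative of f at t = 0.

1/2

Plug the Maclaurin series of the inner function into that of the outer and collect terms.
From the series, [t^2] f = 1/4; multiply by 2! = 2 to get 1/2.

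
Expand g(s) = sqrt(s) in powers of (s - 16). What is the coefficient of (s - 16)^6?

g(16) = 4
g′(16) = 1/8
g′′(16) = -1/256
g′′′(16) = 3/8192
g^(4)(16) = -15/262144
g^(5)(16) = 105/8388608
g^(6)(16) = -945/268435456
So c_6 = g^(6)(16)/6! = -21/4294967296.

-21/4294967296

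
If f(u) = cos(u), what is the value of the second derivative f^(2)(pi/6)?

-sqrt(3)/2

The coefficient of (u - pi/6)^2 in the expansion is -sqrt(3)/4, so f′′(pi/6) = 2! * (-sqrt(3)/4) = -sqrt(3)/2.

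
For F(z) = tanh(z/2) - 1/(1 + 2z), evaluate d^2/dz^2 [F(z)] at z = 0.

-8

Expand each term separately and add.
The coefficient of z^2 in the expansion is -4, so F′′(0) = 2! * (-4) = -8.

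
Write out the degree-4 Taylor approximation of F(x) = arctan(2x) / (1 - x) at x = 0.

Take the Cauchy product of the two expansions.
[x^0] = 0;  [x^1] = 2;  [x^2] = 2;  [x^3] = -2/3;  [x^4] = -2/3.

-2*x^4/3 - 2*x^3/3 + 2*x^2 + 2*x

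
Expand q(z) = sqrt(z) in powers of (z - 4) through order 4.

[(z - 4)^0] = 2;  [(z - 4)^1] = 1/4;  [(z - 4)^2] = -1/64;  [(z - 4)^3] = 1/512;  [(z - 4)^4] = -5/16384.

-5*(z - 4)^4/16384 + (z - 4)^3/512 - (z - 4)^2/64 + (z - 4)/4 + 2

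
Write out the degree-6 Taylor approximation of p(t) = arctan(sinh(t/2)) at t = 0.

Compose series: expand the inner function first, then feed it into the outer expansion.
p(0) = 0
p′(0) = 1/2
p′′(0) = 0
p′′′(0) = -1/8
p^(4)(0) = 0
p^(5)(0) = 5/32
p^(6)(0) = 0

t^5/768 - t^3/48 + t/2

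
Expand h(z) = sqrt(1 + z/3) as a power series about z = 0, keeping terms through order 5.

h(0) = 1
h′(0) = 1/6
h′′(0) = -1/36
h′′′(0) = 1/72
h^(4)(0) = -5/432
h^(5)(0) = 35/2592

7*z^5/62208 - 5*z^4/10368 + z^3/432 - z^2/72 + z/6 + 1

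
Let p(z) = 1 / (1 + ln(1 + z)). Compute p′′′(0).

-14

Expand as Σ (-1)^k u^k with u equal to the inner function's series.
The coefficient of z^3 in the expansion is -7/3, so p′′′(0) = 3! * (-7/3) = -14.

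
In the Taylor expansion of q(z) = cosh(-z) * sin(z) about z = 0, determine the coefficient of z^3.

1/3

Expand each factor separately, then convolve coefficients.
So c_3 = q′′′(0)/3! = 1/3.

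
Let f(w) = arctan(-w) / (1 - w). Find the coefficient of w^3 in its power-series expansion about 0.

-2/3

Multiply the numerator's expansion by the denominator's geometric series.
So c_3 = f′′′(0)/3! = -2/3.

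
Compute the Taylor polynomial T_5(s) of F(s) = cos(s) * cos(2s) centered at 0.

Multiply the two series term by term and collect like powers.
F(0) = 1
F′(0) = 0
F′′(0) = -5
F′′′(0) = 0
F^(4)(0) = 41
F^(5)(0) = 0
The Taylor polynomial is Σ F^(k)(0)/k! · s^k.

41*s^4/24 - 5*s^2/2 + 1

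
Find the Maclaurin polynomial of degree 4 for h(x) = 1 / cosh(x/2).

Divide the numerator series by the denominator series (power-series long division).
h(0) = 1
h′(0) = 0
h′′(0) = -1/4
h′′′(0) = 0
h^(4)(0) = 5/16

5*x^4/384 - x^2/8 + 1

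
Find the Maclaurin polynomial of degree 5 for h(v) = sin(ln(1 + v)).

-v^5/12 + v^3/6 - v^2/2 + v

Let u equal the inner series; expand the outer function in u and truncate.
[v^0] = 0;  [v^1] = 1;  [v^2] = -1/2;  [v^3] = 1/6;  [v^4] = 0;  [v^5] = -1/12.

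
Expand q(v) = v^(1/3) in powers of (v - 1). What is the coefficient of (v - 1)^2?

-1/9

q(1) = 1
q′(1) = 1/3
q′′(1) = -2/9
Then c_k = q^(k)(1)/k! gives each Taylor coefficient.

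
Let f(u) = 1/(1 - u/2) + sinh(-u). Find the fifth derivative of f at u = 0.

Expand each term separately and add.
The coefficient of u^5 in the expansion is 11/480, so f^(5)(0) = 5! * (11/480) = 11/4.

11/4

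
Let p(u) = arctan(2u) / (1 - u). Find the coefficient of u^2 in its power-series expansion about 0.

Multiply the two series term by term and collect like powers.
[u^0] = 0;  [u^1] = 2;  [u^2] = 2.
So c_2 = p′′(0)/2! = 2.

2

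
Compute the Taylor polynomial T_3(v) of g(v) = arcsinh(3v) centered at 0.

g(0) = 0
g′(0) = 3
g′′(0) = 0
g′′′(0) = -27
Then c_k = g^(k)(0)/k! gives each Taylor coefficient.

-9*v^3/2 + 3*v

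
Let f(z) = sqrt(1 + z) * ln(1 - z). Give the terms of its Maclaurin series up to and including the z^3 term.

Multiply the two series term by term and collect like powers.
f(0) = 0
f′(0) = -1
f′′(0) = -2
f′′′(0) = -11/4
Dividing each by k! gives the coefficients c_0, ..., c_3.

-11*z^3/24 - z^2 - z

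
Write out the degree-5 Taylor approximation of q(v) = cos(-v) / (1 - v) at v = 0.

Write out both Maclaurin series and multiply, keeping only the needed powers.
q(0) = 1
q′(0) = 1
q′′(0) = 1
q′′′(0) = 3
q^(4)(0) = 13
q^(5)(0) = 65

13*v^5/24 + 13*v^4/24 + v^3/2 + v^2/2 + v + 1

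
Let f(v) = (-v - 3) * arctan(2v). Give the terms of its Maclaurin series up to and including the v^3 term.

Multiply each power in the prefactor through the base expansion.

8*v^3 - 2*v^2 - 6*v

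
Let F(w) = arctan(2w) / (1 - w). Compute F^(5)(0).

Expand 1/(denominator) as a geometric series and multiply by the numerator's series.
From the series, [w^5] F = 86/15; multiply by 5! = 120 to get 688.

688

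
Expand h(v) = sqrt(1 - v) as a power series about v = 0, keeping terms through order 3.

-v^3/16 - v^2/8 - v/2 + 1

h(0) = 1
h′(0) = -1/2
h′′(0) = -1/4
h′′′(0) = -3/8
Dividing each by k! gives the coefficients c_0, ..., c_3.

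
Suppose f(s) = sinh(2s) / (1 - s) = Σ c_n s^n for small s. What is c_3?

Multiply the two series term by term and collect like powers.
f(0) = 0
f′(0) = 2
f′′(0) = 4
f′′′(0) = 20

10/3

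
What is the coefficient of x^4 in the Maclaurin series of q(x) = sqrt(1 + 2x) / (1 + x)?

-13/8

Multiply the two series term by term and collect like powers.
So c_4 = q^(4)(0)/4! = -13/8.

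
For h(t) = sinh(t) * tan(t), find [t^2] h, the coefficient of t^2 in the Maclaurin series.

1

Write out both Maclaurin series and multiply, keeping only the needed powers.
[t^0] = 0;  [t^1] = 0;  [t^2] = 1.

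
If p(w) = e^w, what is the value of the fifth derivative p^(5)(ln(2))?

2

Compute the successive derivatives at the expansion point and divide by k!.
The coefficient of (w - ln(2))^5 in the expansion is 1/60, so p^(5)(ln(2)) = 5! * (1/60) = 2.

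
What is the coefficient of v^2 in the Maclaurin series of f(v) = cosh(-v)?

1/2

f(0) = 1
f′(0) = 0
f′′(0) = 1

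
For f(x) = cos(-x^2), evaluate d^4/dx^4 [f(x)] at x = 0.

-12

From the series, [x^4] f = -1/2; multiply by 4! = 24 to get -12.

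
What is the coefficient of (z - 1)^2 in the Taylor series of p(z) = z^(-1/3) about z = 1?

p(1) = 1
p′(1) = -1/3
p′′(1) = 4/9

2/9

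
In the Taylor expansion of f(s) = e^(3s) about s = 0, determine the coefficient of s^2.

9/2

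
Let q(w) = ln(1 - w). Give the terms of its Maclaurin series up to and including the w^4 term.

Differentiate repeatedly and evaluate at the center.
[w^0] = 0;  [w^1] = -1;  [w^2] = -1/2;  [w^3] = -1/3;  [w^4] = -1/4.

-w^4/4 - w^3/3 - w^2/2 - w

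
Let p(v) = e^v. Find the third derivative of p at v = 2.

The coefficient of (v - 2)^3 in the expansion is e^(2)/6, so p′′′(2) = 3! * (e^(2)/6) = e^(2).

e^(2)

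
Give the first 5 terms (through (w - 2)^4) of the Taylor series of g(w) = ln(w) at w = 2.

[(w - 2)^0] = ln(2);  [(w - 2)^1] = 1/2;  [(w - 2)^2] = -1/8;  [(w - 2)^3] = 1/24;  [(w - 2)^4] = -1/64.

-(w - 2)^4/64 + (w - 2)^3/24 - (w - 2)^2/8 + (w - 2)/2 + ln(2)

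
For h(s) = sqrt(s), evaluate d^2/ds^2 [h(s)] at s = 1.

Differentiate repeatedly and evaluate at the center.
From the series, [(s - 1)^2] h = -1/8; multiply by 2! = 2 to get -1/4.

-1/4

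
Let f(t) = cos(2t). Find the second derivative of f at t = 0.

From the series, [t^2] f = -2; multiply by 2! = 2 to get -4.

-4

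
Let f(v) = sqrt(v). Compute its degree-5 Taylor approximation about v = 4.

7*(v - 4)^5/131072 - 5*(v - 4)^4/16384 + (v - 4)^3/512 - (v - 4)^2/64 + (v - 4)/4 + 2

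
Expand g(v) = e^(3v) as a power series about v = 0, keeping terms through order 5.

g(0) = 1
g′(0) = 3
g′′(0) = 9
g′′′(0) = 27
g^(4)(0) = 81
g^(5)(0) = 243
Dividing each by k! gives the coefficients c_0, ..., c_5.

81*v^5/40 + 27*v^4/8 + 9*v^3/2 + 9*v^2/2 + 3*v + 1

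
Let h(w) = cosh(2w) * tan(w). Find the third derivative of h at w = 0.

14

Multiply the two series term by term and collect like powers.
The coefficient of w^3 in the expansion is 7/3, so h′′′(0) = 3! * (7/3) = 14.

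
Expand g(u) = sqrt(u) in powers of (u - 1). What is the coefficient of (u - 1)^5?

7/256

c_5 = g^(5)(1)/5! = 7/256.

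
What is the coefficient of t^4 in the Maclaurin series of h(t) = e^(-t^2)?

1/2

[t^0] = 1;  [t^1] = 0;  [t^2] = -1;  [t^3] = 0;  [t^4] = 1/2.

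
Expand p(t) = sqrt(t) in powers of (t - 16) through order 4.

-5*(t - 16)^4/2097152 + (t - 16)^3/16384 - (t - 16)^2/512 + (t - 16)/8 + 4

[(t - 16)^0] = 4;  [(t - 16)^1] = 1/8;  [(t - 16)^2] = -1/512;  [(t - 16)^3] = 1/16384;  [(t - 16)^4] = -5/2097152.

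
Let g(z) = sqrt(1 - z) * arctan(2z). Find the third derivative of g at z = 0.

Expand each factor separately, then convolve coefficients.
The coefficient of z^3 in the expansion is -35/12, so g′′′(0) = 3! * (-35/12) = -35/2.

-35/2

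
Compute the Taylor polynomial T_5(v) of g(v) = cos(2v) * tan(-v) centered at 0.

-2*v^5/15 + 5*v^3/3 - v

Multiply the two series term by term and collect like powers.
[v^0] = 0;  [v^1] = -1;  [v^2] = 0;  [v^3] = 5/3;  [v^4] = 0;  [v^5] = -2/15.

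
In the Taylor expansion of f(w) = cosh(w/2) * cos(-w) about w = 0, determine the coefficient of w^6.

13/5120

Expand each factor separately, then convolve coefficients.
[w^0] = 1;  [w^1] = 0;  [w^2] = -3/8;  [w^3] = 0;  [w^4] = -7/384;  [w^5] = 0;  [w^6] = 13/5120.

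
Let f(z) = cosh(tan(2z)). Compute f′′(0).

Plug the Maclaurin series of the inner function into that of the outer and collect terms.
The coefficient of z^2 in the expansion is 2, so f′′(0) = 2! * (2) = 4.

4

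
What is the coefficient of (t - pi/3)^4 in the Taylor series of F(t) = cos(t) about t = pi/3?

1/48

Use the known series and substitute for the argument.
So c_4 = F^(4)(pi/3)/4! = 1/48.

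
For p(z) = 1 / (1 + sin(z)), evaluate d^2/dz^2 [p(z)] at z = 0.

2

Use the geometric series for the reciprocal, then substitute.
From the series, [z^2] p = 1; multiply by 2! = 2 to get 2.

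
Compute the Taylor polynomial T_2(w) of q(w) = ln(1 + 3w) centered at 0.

-9*w^2/2 + 3*w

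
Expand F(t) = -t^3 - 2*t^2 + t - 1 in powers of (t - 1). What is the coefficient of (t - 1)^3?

-1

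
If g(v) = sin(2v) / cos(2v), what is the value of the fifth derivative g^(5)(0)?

Write the quotient as an unknown series and match coefficients against numerator = denominator · series.
From the series, [v^5] g = 64/15; multiply by 5! = 120 to get 512.

512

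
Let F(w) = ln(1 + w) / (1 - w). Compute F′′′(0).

Expand each factor separately, then convolve coefficients.
The coefficient of w^3 in the expansion is 5/6, so F′′′(0) = 3! * (5/6) = 5.

5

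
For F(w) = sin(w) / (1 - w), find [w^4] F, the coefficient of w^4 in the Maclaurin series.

5/6

Use 1/(1 - r) = Σ r^k on the denominator, then take the Cauchy product.
[w^0] = 0;  [w^1] = 1;  [w^2] = 1;  [w^3] = 5/6;  [w^4] = 5/6.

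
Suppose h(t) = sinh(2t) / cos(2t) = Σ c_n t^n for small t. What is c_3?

Write the quotient as an unknown series and match coefficients against numerator = denominator · series.
[t^0] = 0;  [t^1] = 2;  [t^2] = 0;  [t^3] = 16/3.
So c_3 = h′′′(0)/3! = 16/3.

16/3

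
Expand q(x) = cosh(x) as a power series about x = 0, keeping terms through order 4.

x^4/24 + x^2/2 + 1

[x^0] = 1;  [x^1] = 0;  [x^2] = 1/2;  [x^3] = 0;  [x^4] = 1/24.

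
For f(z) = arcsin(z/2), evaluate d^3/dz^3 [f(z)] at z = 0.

1/8

Differentiate repeatedly and evaluate at the center.
The coefficient of z^3 in the expansion is 1/48, so f′′′(0) = 3! * (1/48) = 1/8.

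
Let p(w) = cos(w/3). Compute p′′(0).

The coefficient of w^2 in the expansion is -1/18, so p′′(0) = 2! * (-1/18) = -1/9.

-1/9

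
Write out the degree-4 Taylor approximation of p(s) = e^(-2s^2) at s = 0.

Compute the successive derivatives at the expansion point and divide by k!.
[s^0] = 1;  [s^1] = 0;  [s^2] = -2;  [s^3] = 0;  [s^4] = 2.

2*s^4 - 2*s^2 + 1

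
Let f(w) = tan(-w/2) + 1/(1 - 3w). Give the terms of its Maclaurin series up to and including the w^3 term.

647*w^3/24 + 9*w^2 + 5*w/2 + 1

Expand each term separately and add.
[w^0] = 1;  [w^1] = 5/2;  [w^2] = 9;  [w^3] = 647/24.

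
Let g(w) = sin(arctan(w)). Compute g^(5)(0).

45

Substitute the inner expansion into the outer series and collect powers.
The coefficient of w^5 in the expansion is 3/8, so g^(5)(0) = 5! * (3/8) = 45.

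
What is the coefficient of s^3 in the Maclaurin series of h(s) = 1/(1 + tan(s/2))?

-1/6

Compose series: expand the inner function first, then feed it into the outer expansion.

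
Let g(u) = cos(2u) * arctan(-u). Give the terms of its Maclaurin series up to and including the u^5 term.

-23*u^5/15 + 7*u^3/3 - u

Take the Cauchy product of the two expansions.
[u^0] = 0;  [u^1] = -1;  [u^2] = 0;  [u^3] = 7/3;  [u^4] = 0;  [u^5] = -23/15.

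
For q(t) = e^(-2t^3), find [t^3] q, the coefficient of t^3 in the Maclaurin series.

-2

q(0) = 1
q′(0) = 0
q′′(0) = 0
q′′′(0) = -12
Then c_k = q^(k)(0)/k! gives each Taylor coefficient.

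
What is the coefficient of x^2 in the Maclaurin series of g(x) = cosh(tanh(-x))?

1/2

Compose series: expand the inner function first, then feed it into the outer expansion.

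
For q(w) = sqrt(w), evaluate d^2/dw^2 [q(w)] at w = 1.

The coefficient of (w - 1)^2 in the expansion is -1/8, so q′′(1) = 2! * (-1/8) = -1/4.

-1/4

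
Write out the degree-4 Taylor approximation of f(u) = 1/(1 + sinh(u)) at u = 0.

Substitute the inner expansion into the outer series and collect powers.

4*u^4/3 - 7*u^3/6 + u^2 - u + 1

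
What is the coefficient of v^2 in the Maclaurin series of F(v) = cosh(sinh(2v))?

Plug the Maclaurin series of the inner function into that of the outer and collect terms.
[v^0] = 1;  [v^1] = 0;  [v^2] = 2.

2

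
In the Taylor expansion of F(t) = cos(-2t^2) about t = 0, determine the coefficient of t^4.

-2

Apply the Taylor formula c_k = f^(k)(a)/k!.
F(0) = 1
F′(0) = 0
F′′(0) = 0
F′′′(0) = 0
F^(4)(0) = -48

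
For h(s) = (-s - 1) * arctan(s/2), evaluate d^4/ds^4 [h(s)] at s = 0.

1

Multiply each power in the prefactor through the base expansion.
From the series, [s^4] h = 1/24; multiply by 4! = 24 to get 1.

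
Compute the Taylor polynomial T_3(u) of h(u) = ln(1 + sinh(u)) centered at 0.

u^3/2 - u^2/2 + u

Plug the Maclaurin series of the inner function into that of the outer and collect terms.
h(0) = 0
h′(0) = 1
h′′(0) = -1
h′′′(0) = 3
The Taylor polynomial is Σ h^(k)(0)/k! · u^k.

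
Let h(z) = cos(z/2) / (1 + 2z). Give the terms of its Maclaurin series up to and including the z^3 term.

Take the Cauchy product of the two expansions.

-31*z^3/4 + 31*z^2/8 - 2*z + 1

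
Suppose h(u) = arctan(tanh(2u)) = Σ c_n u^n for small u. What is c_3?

Compose series: expand the inner function first, then feed it into the outer expansion.
[u^0] = 0;  [u^1] = 2;  [u^2] = 0;  [u^3] = -16/3.

-16/3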